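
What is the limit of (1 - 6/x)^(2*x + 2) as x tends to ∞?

e^(-12)

Write it as [(1 - 6/x)^x]^(2) · (1 - 6/x)^(2). The bracketed term tends to e^(-6) and the second factor to 1, so the limit is e^(-12).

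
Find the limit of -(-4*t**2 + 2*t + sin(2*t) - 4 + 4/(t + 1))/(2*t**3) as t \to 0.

Substitution gives 0/0 (the numerator vanishes to order 3).
Expand each term to order t^3: the coefficient of t^3 in sin(2t) is -4/3 and in 4·1/(1 + t) is -4.
Lower-order terms cancel with the polynomial part, so the numerator is (-16/3)·t^3 + o(t^3), and the limit is (-16/3)/(-2) = 8/3.

8/3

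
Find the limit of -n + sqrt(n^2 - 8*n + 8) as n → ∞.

This has the form ∞ − ∞. Multiply and divide by the conjugate √(n^2 - 8*n + 8) + n.
That gives (-8n + 8) / (√(n^2 - 8*n + 8) + n).
Divide numerator and denominator by n: the limit is -8/(2·1) = -4.

-4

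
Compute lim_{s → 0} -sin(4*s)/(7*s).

-4/7

Substitution gives 0/0.
Write it as (4/(-7))·sin(4s)/(4s); since sin(u)/u → 1, the limit is -4/7.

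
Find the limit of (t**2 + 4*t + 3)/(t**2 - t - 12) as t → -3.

2/7

Direct substitution gives 0/0, so factor. Both numerator and denominator have (t + 3) as a factor.
After cancelling, the expression reduces to (t + 1)/(t - 4).
Substituting t = -3 gives 2/7.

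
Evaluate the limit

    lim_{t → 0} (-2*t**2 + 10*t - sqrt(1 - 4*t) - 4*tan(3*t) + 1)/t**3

Substitution gives 0/0; apply L'Hôpital's rule 3 times.
After differentiating numerator and denominator 3 times the quotient is (24*(36*(1 - 4*t)^(5/2)*(cos(6*t) - 2)/(cos(6*t) + 1)^2 + 1)/(1 - 4*t)^(5/2))/(6); at t = 0 this is -32.

-32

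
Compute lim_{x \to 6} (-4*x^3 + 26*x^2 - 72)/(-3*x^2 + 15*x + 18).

Direct substitution gives 0/0, so factor. Both numerator and denominator have (x - 6) as a factor.
After cancelling, the expression reduces to (-4*x^2 + 2*x + 12)/(-3*x - 3).
Substituting x = 6 gives 40/7.

40/7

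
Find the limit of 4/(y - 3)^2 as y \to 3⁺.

∞

As y → 3⁺, (y - 3) → 0⁺, so (y - 3)^2 → 0⁺ and 4/(y - 3)^2 → ∞.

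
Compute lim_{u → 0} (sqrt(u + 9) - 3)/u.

1/6

A 0/0 form; rationalise with √(9 + u) + √9. This collapses the numerator to u, leaving 1/(√(9 + u) + √9) → 1/(2√9) = 1/6.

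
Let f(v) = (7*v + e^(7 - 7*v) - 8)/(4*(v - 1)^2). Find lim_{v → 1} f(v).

49/8

Direct substitution gives 0/0.
Apply L'Hôpital: lim (7 - 7*e^(7 - 7*v))/(8*v - 8), still 0/0.
After 2 applications of L'Hôpital's rule the quotient is (49*e^(7 - 7*v))/(8); substituting v = 1 gives 49/8.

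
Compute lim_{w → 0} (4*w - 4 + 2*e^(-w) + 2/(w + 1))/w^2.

3

Substitution gives 0/0 (the numerator vanishes to order 2).
Expand each term to order w^2: the coefficient of w^2 in 2·1/(1 + w) is 2 and in 2·e^(-w) is 1.
Lower-order terms cancel with the polynomial part, so the numerator is (3)·w^2 + o(w^2), and the limit is (3)/(1) = 3.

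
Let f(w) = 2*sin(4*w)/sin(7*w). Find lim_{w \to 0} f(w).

8/7

Substitution gives 0/0.
Divide numerator and denominator by w: sin(4w)/w → 4 and sin(7w)/w → 7, so the limit is 2·4/7 = 8/7.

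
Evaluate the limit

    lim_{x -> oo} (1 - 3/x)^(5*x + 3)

The base → 1 and the exponent → ∞: a 1^∞ form.
Take logarithms: (5x + 3)·ln(1 - 3/x). Since ln(1+u) ~ u for small u, this behaves like (5x)·(-3/x) → -15.
So the limit is e^(-15).

e^(-15)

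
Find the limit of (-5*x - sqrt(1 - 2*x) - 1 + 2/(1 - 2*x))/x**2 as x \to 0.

17/2

Substitution gives 0/0; apply L'Hôpital's rule 2 times.
After differentiating numerator and denominator 2 times the quotient is (16/(1 - 2*x)^3 - (2*x - 1)^3/(1 - 2*x)^(9/2))/(2); at x = 0 this is 17/2.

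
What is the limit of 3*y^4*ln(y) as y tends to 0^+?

This is a 0·(−∞) form. Rewrite as 3·ln(y) / y^(−4) and apply L'Hôpital:
the derivative quotient is 3·(1/y) / (−4·y^(−5)) = (-3/4)·y^4 → 0.

0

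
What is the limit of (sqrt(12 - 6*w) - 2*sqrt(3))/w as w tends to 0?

-√(3)/2

Substitution gives 0/0. Multiply numerator and denominator by the conjugate √(12 - 6w) + √12.
The numerator becomes (12 - 6w) − 12 = -6w, so the expression simplifies to -6/(√(12 - 6w) + √12).
Letting w → 0 gives -6/(2√12) = -√(3)/2.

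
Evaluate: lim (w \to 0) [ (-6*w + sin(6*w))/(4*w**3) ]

-9

Direct substitution gives 0/0.
Apply L'Hôpital: lim (6*cos(6*w) - 6)/(12*w^2), still 0/0.
Apply L'Hôpital: lim (-36*sin(6*w))/(24*w), still 0/0.
After 3 applications of L'Hôpital's rule the quotient is (-216*cos(6*w))/(24); substituting w = 0 gives -9.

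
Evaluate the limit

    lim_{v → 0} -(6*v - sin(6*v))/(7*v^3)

Direct substitution gives 0/0.
Apply L'Hôpital: lim (6 - 6*cos(6*v))/(-21*v^2), still 0/0.
Apply L'Hôpital: lim (36*sin(6*v))/(-42*v), still 0/0.
After 3 applications of L'Hôpital's rule the quotient is (216*cos(6*v))/(-42); substituting v = 0 gives -36/7.

-36/7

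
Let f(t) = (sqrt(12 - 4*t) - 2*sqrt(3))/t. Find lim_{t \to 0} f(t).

Substitution gives 0/0. Multiply numerator and denominator by the conjugate √(12 - 4t) + √12.
The numerator becomes (12 - 4t) − 12 = -4t, so the expression simplifies to -4/(√(12 - 4t) + √12).
Letting t → 0 gives -4/(2√12) = -√(3)/3.

-√(3)/3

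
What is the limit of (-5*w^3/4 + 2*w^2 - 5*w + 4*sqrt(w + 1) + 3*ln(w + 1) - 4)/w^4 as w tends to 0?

-29/32

Substitution gives 0/0 (the numerator vanishes to order 4).
Expand each term to order w^4: the coefficient of w^4 in 3·ln(1 + w) is -3/4 and in 4·√(1 + w) is -5/32.
Lower-order terms cancel with the polynomial part, so the numerator is (-29/32)·w^4 + o(w^4), and the limit is (-29/32)/(1) = -29/32.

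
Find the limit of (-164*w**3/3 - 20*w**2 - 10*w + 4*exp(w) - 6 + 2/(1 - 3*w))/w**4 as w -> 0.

973/6

Substitution gives 0/0 (the numerator vanishes to order 4).
Expand each term to order w^4: the coefficient of w^4 in 2·1/(1 - 3w) is 162 and in 4·e^(w) is 1/6.
Lower-order terms cancel with the polynomial part, so the numerator is (973/6)·w^4 + o(w^4), and the limit is (973/6)/(1) = 973/6.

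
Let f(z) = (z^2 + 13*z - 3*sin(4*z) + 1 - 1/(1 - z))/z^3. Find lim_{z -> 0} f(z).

31

Substitution gives 0/0; apply L'Hôpital's rule 3 times.
After differentiating numerator and denominator 3 times the quotient is (192*cos(4*z) - 6/(z - 1)^4)/(6); at z = 0 this is 31.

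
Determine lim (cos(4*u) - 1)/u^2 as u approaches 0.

-8

Direct substitution gives 0/0.
Apply L'Hôpital: lim (-4*sin(4*u))/(2*u), still 0/0.
After 2 applications of L'Hôpital's rule the quotient is (-16*cos(4*u))/(2); substituting u = 0 gives -8.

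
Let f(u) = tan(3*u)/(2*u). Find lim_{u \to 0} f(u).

Substitution gives 0/0.
Since tan(θ)/θ → 1 as θ → 0, tan(3u)/(3u) → 1 and the limit is 3/2.

3/2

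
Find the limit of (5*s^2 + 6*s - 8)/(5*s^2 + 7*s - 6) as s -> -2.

14/13

Since s = -2 makes numerator and denominator zero, (s + 2) divides both.
Cancelling it gives (5*s - 4)/(5*s - 3); now plug in s = -2 to get 14/13.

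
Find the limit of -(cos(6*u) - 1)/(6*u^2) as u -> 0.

3

Direct substitution gives 0/0.
Apply L'Hôpital: lim (-6*sin(6*u))/(-12*u), still 0/0.
After 2 applications of L'Hôpital's rule the quotient is (-36*cos(6*u))/(-12); substituting u = 0 gives 3.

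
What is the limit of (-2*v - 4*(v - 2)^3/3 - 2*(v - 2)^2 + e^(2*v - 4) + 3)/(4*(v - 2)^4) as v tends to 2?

1/6

Direct substitution gives 0/0.
Apply L'Hôpital: lim (-4*v - 4*(v - 2)^2 + 2*e^(2*v - 4) + 6)/(16*(v - 2)^3), still 0/0.
Apply L'Hôpital: lim (-8*v + 4*e^(2*v - 4) + 12)/(48*(v - 2)^2), still 0/0.
Apply L'Hôpital: lim (8*e^(2*v - 4) - 8)/(96*v - 192), still 0/0.
After 4 applications of L'Hôpital's rule the quotient is (16*e^(2*v - 4))/(96); substituting v = 2 gives 1/6.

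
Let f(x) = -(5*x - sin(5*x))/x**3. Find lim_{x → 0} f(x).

Direct substitution gives 0/0.
Apply L'Hôpital: lim (5 - 5*cos(5*x))/(-3*x^2), still 0/0.
Apply L'Hôpital: lim (25*sin(5*x))/(-6*x), still 0/0.
After 3 applications of L'Hôpital's rule the quotient is (125*cos(5*x))/(-6); substituting x = 0 gives -125/6.

-125/6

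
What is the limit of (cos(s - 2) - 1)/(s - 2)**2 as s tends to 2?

-1/2

Direct substitution gives 0/0.
Apply L'Hôpital: lim (-sin(s - 2))/(2*s - 4), still 0/0.
After 2 applications of L'Hôpital's rule the quotient is (-cos(s - 2))/(2); substituting s = 2 gives -1/2.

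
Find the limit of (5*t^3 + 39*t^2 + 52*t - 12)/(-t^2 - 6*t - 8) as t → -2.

At t = -2 both the top and bottom vanish — a removable singularity. Factoring out (t + 2) from each leaves (5*t^2 + 29*t - 6)/(-t - 4), which at t = -2 equals 22.

22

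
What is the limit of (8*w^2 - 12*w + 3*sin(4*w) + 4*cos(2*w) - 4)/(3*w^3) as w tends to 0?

-32/3

Substitution gives 0/0; apply L'Hôpital's rule 3 times.
After differentiating numerator and denominator 3 times the quotient is (32*sin(2*w) - 192*cos(4*w))/(18); at w = 0 this is -32/3.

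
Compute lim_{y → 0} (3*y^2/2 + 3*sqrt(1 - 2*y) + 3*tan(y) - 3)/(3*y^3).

-1/6

Substitution gives 0/0; apply L'Hôpital's rule 3 times.
After differentiating numerator and denominator 3 times the quotient is (18*tan(y)^2/cos(y)^2 + 6/cos(y)^2 - 9/(1 - 2*y)^(5/2))/(18); at y = 0 this is -1/6.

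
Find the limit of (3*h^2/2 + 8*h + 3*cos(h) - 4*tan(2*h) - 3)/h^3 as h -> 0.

-32/3

Substitution gives 0/0 (the numerator vanishes to order 3).
Expand each term to order h^3: the coefficient of h^3 in -4·tan(2h) is -32/3 and in 3·cos(h) is 0.
Lower-order terms cancel with the polynomial part, so the numerator is (-32/3)·h^3 + o(h^3), and the limit is (-32/3)/(1) = -32/3.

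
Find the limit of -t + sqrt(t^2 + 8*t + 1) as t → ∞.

An ∞ − ∞ form. Rationalising with the conjugate, the difference becomes (8t + 1) / (√(t^2 + 8*t + 1) + t).
For large t the denominator behaves like 2·t, so the quotient tends to 8/2 = 4.

4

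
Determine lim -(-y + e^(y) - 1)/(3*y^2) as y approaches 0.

Direct substitution gives 0/0.
Apply L'Hôpital: lim (e^(y) - 1)/(-6*y), still 0/0.
After 2 applications of L'Hôpital's rule the quotient is (e^(y))/(-6); substituting y = 0 gives -1/6.

-1/6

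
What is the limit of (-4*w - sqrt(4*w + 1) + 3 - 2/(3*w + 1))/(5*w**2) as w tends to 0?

Substitution gives 0/0 (the numerator vanishes to order 2).
Expand each term to order w^2: the coefficient of w^2 in −√(1 + 4w) is 2 and in -2·1/(1 + 3w) is -18.
Lower-order terms cancel with the polynomial part, so the numerator is (-16)·w^2 + o(w^2), and the limit is (-16)/(5) = -16/5.

-16/5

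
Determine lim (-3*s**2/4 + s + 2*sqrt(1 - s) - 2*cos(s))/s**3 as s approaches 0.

-1/8

Substitution gives 0/0; apply L'Hôpital's rule 3 times.
After differentiating numerator and denominator 3 times the quotient is (-2*sin(s) - 3/(4*(1 - s)^(5/2)))/(6); at s = 0 this is -1/8.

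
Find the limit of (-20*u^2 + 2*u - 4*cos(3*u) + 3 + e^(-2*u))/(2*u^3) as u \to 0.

Substitution gives 0/0; apply L'Hôpital's rule 3 times.
After differentiating numerator and denominator 3 times the quotient is (-108*sin(3*u) - 8*e^(-2*u))/(12); at u = 0 this is -2/3.

-2/3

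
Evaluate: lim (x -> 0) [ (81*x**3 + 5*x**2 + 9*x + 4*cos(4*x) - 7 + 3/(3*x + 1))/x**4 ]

Substitution gives 0/0 (the numerator vanishes to order 4).
Expand each term to order x^4: the coefficient of x^4 in 4·cos(4x) is 128/3 and in 3·1/(1 + 3x) is 243.
Lower-order terms cancel with the polynomial part, so the numerator is (857/3)·x^4 + o(x^4), and the limit is (857/3)/(1) = 857/3.

857/3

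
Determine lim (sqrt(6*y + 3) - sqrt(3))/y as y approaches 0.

A 0/0 form; rationalise with √(3 + 6y) + √3. This collapses the numerator to 6y, leaving 6/(√(3 + 6y) + √3) → 6/(2√3) = √(3).

√(3)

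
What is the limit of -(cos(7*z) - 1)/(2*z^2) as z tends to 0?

Direct substitution gives 0/0.
Apply L'Hôpital: lim (-7*sin(7*z))/(-4*z), still 0/0.
After 2 applications of L'Hôpital's rule the quotient is (-49*cos(7*z))/(-4); substituting z = 0 gives 49/4.

49/4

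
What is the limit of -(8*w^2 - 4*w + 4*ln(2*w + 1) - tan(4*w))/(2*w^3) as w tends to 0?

16/3

Substitution gives 0/0 (the numerator vanishes to order 3).
Expand each term to order w^3: the coefficient of w^3 in 4·ln(1 + 2w) is 32/3 and in −tan(4w) is -64/3.
Lower-order terms cancel with the polynomial part, so the numerator is (-32/3)·w^3 + o(w^3), and the limit is (-32/3)/(-2) = 16/3.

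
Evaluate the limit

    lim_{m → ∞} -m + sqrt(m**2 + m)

This has the form ∞ − ∞. Multiply and divide by the conjugate √(m^2 + m) + m.
That gives (m) / (√(m^2 + m) + m).
Divide numerator and denominator by m: the limit is 1/(2·1) = 1/2.

1/2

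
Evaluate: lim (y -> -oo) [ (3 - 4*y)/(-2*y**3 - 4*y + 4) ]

The denominator has degree 3 and the numerator degree 1. Dividing numerator and denominator by y^3 sends every term to 0 except the leading denominator term, so the limit is 0.

0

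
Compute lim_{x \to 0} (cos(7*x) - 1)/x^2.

Direct substitution gives 0/0.
Apply L'Hôpital: lim (-7*sin(7*x))/(2*x), still 0/0.
After 2 applications of L'Hôpital's rule the quotient is (-49*cos(7*x))/(2); substituting x = 0 gives -49/2.

-49/2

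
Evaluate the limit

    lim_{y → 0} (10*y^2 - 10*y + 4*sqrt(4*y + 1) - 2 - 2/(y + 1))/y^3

18

Substitution gives 0/0 (the numerator vanishes to order 3).
Expand each term to order y^3: the coefficient of y^3 in -2·1/(1 + y) is 2 and in 4·√(1 + 4y) is 16.
Lower-order terms cancel with the polynomial part, so the numerator is (18)·y^3 + o(y^3), and the limit is (18)/(1) = 18.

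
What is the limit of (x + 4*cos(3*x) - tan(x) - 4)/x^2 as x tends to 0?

-18

Substitution gives 0/0 (the numerator vanishes to order 2).
Expand each term to order x^2: the coefficient of x^2 in −tan(x) is 0 and in 4·cos(3x) is -18.
Lower-order terms cancel with the polynomial part, so the numerator is (-18)·x^2 + o(x^2), and the limit is (-18)/(1) = -18.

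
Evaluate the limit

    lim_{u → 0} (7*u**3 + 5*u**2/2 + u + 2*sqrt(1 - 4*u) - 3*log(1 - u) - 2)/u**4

Substitution gives 0/0 (the numerator vanishes to order 4).
Expand each term to order u^4: the coefficient of u^4 in -3·ln(1 - u) is 3/4 and in 2·√(1 - 4u) is -20.
Lower-order terms cancel with the polynomial part, so the numerator is (-77/4)·u^4 + o(u^4), and the limit is (-77/4)/(1) = -77/4.

-77/4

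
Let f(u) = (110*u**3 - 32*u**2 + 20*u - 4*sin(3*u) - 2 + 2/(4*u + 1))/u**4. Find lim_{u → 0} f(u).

Substitution gives 0/0; apply L'Hôpital's rule 4 times.
After differentiating numerator and denominator 4 times the quotient is (-324*sin(3*u) + 12288/(4*u + 1)^5)/(24); at u = 0 this is 512.

512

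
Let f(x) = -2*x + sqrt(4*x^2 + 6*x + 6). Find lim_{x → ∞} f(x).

This has the form ∞ − ∞. Multiply and divide by the conjugate √(4*x^2 + 6*x + 6) + 2x.
That gives (6x + 6) / (√(4*x^2 + 6*x + 6) + 2x).
Divide numerator and denominator by x: the limit is 6/(2·2) = 3/2.

3/2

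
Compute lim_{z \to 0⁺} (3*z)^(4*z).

1

Base → 0⁺ and exponent → 0⁺: a 0^0 form.
Take logs: 4z·ln(3z). This is 0·(−∞); rewriting as ln(3z)/(1/(4z)) and applying L'Hôpital gives 0.
Hence the limit is e^0 = 1.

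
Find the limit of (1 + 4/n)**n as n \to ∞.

e^(4)

Write it as [(1 + 4/n)^n]^(1) · (1 + 4/n)^(0). The bracketed term tends to e^(4) and the second factor to 1, so the limit is e^(4).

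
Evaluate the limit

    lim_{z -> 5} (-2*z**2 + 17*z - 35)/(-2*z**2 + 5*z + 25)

1/5

At z = 5 both the top and bottom vanish — a removable singularity. Factoring out (z - 5) from each leaves (7 - 2*z)/(-2*z - 5), which at z = 5 equals 1/5.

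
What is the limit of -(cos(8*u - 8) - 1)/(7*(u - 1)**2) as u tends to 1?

Direct substitution gives 0/0.
Apply L'Hôpital: lim (-8*sin(8*u - 8))/(14 - 14*u), still 0/0.
After 2 applications of L'Hôpital's rule the quotient is (-64*cos(8*u - 8))/(-14); substituting u = 1 gives 32/7.

32/7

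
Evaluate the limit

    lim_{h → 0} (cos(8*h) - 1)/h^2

-32

Direct substitution gives 0/0.
Apply L'Hôpital: lim (-8*sin(8*h))/(2*h), still 0/0.
After 2 applications of L'Hôpital's rule the quotient is (-64*cos(8*h))/(2); substituting h = 0 gives -32.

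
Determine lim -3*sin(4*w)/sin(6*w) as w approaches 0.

Substitution gives 0/0.
Divide numerator and denominator by w: sin(4w)/w → 4 and sin(6w)/w → 6, so the limit is -3·4/6 = -2.

-2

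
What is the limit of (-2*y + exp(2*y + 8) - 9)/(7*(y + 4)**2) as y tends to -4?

Direct substitution gives 0/0.
Apply L'Hôpital: lim (2*e^(2*y + 8) - 2)/(14*y + 56), still 0/0.
After 2 applications of L'Hôpital's rule the quotient is (4*e^(2*y + 8))/(14); substituting y = -4 gives 2/7.

2/7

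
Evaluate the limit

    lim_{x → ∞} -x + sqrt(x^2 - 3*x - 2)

This has the form ∞ − ∞. Multiply and divide by the conjugate √(x^2 - 3*x - 2) + x.
That gives (-3x - 2) / (√(x^2 - 3*x - 2) + x).
Divide numerator and denominator by x: the limit is -3/(2·1) = -3/2.

-3/2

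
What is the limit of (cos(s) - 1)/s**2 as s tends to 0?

Direct substitution gives 0/0.
Apply L'Hôpital: lim (-sin(s))/(2*s), still 0/0.
After 2 applications of L'Hôpital's rule the quotient is (-cos(s))/(2); substituting s = 0 gives -1/2.

-1/2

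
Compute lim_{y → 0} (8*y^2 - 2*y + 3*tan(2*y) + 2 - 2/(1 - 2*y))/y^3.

Substitution gives 0/0; apply L'Hôpital's rule 3 times.
After differentiating numerator and denominator 3 times the quotient is (144*tan(2*y)^2/cos(2*y)^2 + 48/cos(2*y)^2 - 96/(2*y - 1)^4)/(6); at y = 0 this is -8.

-8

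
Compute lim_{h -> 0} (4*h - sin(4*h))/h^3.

32/3

Direct substitution gives 0/0.
Apply L'Hôpital: lim (4 - 4*cos(4*h))/(3*h^2), still 0/0.
Apply L'Hôpital: lim (16*sin(4*h))/(6*h), still 0/0.
After 3 applications of L'Hôpital's rule the quotient is (64*cos(4*h))/(6); substituting h = 0 gives 32/3.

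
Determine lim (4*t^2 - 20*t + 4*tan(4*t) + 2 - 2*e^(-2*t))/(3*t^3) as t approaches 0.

Substitution gives 0/0; apply L'Hôpital's rule 3 times.
After differentiating numerator and denominator 3 times the quotient is (16*(32*(3*tan(4*t)^2 + 1)*e^(2*t)/cos(4*t)^2 + 1)*e^(-2*t))/(18); at t = 0 this is 88/3.

88/3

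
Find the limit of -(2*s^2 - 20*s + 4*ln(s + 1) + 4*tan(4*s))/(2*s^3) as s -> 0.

-130/3

Substitution gives 0/0; apply L'Hôpital's rule 3 times.
After differentiating numerator and denominator 3 times the quotient is (8*(64*(s + 1)^3*(3*tan(4*s)^2 + 1)/cos(4*s)^2 + 1)/(s + 1)^3)/(-12); at s = 0 this is -130/3.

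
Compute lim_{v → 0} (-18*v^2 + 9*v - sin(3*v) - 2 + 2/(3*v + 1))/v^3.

Substitution gives 0/0 (the numerator vanishes to order 3).
Expand each term to order v^3: the coefficient of v^3 in −sin(3v) is 9/2 and in 2·1/(1 + 3v) is -54.
Lower-order terms cancel with the polynomial part, so the numerator is (-99/2)·v^3 + o(v^3), and the limit is (-99/2)/(1) = -99/2.

-99/2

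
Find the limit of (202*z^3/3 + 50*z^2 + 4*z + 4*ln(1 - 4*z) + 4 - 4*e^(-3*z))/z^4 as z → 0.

Substitution gives 0/0 (the numerator vanishes to order 4).
Expand each term to order z^4: the coefficient of z^4 in -4·e^(-3z) is -27/2 and in 4·ln(1 - 4z) is -256.
Lower-order terms cancel with the polynomial part, so the numerator is (-539/2)·z^4 + o(z^4), and the limit is (-539/2)/(1) = -539/2.

-539/2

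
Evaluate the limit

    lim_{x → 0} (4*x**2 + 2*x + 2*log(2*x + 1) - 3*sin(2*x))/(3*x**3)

Substitution gives 0/0; apply L'Hôpital's rule 3 times.
After differentiating numerator and denominator 3 times the quotient is (24*cos(2*x) + 32/(2*x + 1)^3)/(18); at x = 0 this is 28/9.

28/9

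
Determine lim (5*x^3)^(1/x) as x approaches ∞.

Base → ∞ and exponent → 0: an ∞^0 form.
Take logs: (1/x)·ln(5·x^3) = (ln 5 + 3·ln x)/x → 0.
So the limit is e^0 = 1.

1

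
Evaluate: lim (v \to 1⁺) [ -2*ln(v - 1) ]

As v → 1⁺, v - 1 → 0⁺ and ln(v - 1) → −∞.
Multiplying by -2 gives ∞.

∞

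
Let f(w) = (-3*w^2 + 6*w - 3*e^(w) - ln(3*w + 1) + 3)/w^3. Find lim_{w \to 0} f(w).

-19/2

Substitution gives 0/0; apply L'Hôpital's rule 3 times.
After differentiating numerator and denominator 3 times the quotient is (-3*e^(w) - 54/(3*w + 1)^3)/(6); at w = 0 this is -19/2.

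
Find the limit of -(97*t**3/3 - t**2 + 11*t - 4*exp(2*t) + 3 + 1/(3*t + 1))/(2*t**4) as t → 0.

-235/6

Substitution gives 0/0 (the numerator vanishes to order 4).
Expand each term to order t^4: the coefficient of t^4 in -4·e^(2t) is -8/3 and in 1/(1 + 3t) is 81.
Lower-order terms cancel with the polynomial part, so the numerator is (235/3)·t^4 + o(t^4), and the limit is (235/3)/(-2) = -235/6.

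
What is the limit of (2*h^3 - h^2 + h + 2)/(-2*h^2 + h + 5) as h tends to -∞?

∞

The numerator has higher degree (3 > 2); the quotient behaves like (2/(-2))·h^1 for large |h|.
As h → −∞ this diverges to ∞.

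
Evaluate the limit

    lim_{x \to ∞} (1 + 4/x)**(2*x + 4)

Write it as [(1 + 4/x)^x]^(2) · (1 + 4/x)^(4). The bracketed term tends to e^(4) and the second factor to 1, so the limit is e^(8).

e^(8)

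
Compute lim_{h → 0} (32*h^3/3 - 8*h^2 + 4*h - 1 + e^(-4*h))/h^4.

32/3

Direct substitution gives 0/0.
Apply L'Hôpital: lim (32*h^2 - 16*h + 4 - 4*e^(-4*h))/(4*h^3), still 0/0.
Apply L'Hôpital: lim (64*h - 16 + 16*e^(-4*h))/(12*h^2), still 0/0.
Apply L'Hôpital: lim (64 - 64*e^(-4*h))/(24*h), still 0/0.
After 4 applications of L'Hôpital's rule the quotient is (256*e^(-4*h))/(24); substituting h = 0 gives 32/3.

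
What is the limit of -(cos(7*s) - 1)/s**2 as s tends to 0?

Direct substitution gives 0/0.
Apply L'Hôpital: lim (-7*sin(7*s))/(-2*s), still 0/0.
After 2 applications of L'Hôpital's rule the quotient is (-49*cos(7*s))/(-2); substituting s = 0 gives 49/2.

49/2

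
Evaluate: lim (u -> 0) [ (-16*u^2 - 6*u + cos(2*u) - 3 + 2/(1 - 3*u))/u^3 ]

54

Substitution gives 0/0 (the numerator vanishes to order 3).
Expand each term to order u^3: the coefficient of u^3 in 2·1/(1 - 3u) is 54 and in cos(2u) is 0.
Lower-order terms cancel with the polynomial part, so the numerator is (54)·u^3 + o(u^3), and the limit is (54)/(1) = 54.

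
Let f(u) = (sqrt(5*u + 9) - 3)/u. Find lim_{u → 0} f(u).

A 0/0 form; rationalise with √(9 + 5u) + √9. This collapses the numerator to 5u, leaving 5/(√(9 + 5u) + √9) → 5/(2√9) = 5/6.

5/6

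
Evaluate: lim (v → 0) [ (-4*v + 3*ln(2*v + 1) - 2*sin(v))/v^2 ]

-6

Substitution gives 0/0 (the numerator vanishes to order 2).
Expand each term to order v^2: the coefficient of v^2 in 3·ln(1 + 2v) is -6 and in -2·sin(v) is 0.
Lower-order terms cancel with the polynomial part, so the numerator is (-6)·v^2 + o(v^2), and the limit is (-6)/(1) = -6.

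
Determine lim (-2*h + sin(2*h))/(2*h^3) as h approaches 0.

-2/3

Direct substitution gives 0/0.
Apply L'Hôpital: lim (2*cos(2*h) - 2)/(6*h^2), still 0/0.
Apply L'Hôpital: lim (-4*sin(2*h))/(12*h), still 0/0.
After 3 applications of L'Hôpital's rule the quotient is (-8*cos(2*h))/(12); substituting h = 0 gives -2/3.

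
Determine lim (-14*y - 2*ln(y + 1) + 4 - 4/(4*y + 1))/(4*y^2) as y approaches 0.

-63/4

Substitution gives 0/0 (the numerator vanishes to order 2).
Expand each term to order y^2: the coefficient of y^2 in -2·ln(1 + y) is 1 and in -4·1/(1 + 4y) is -64.
Lower-order terms cancel with the polynomial part, so the numerator is (-63)·y^2 + o(y^2), and the limit is (-63)/(4) = -63/4.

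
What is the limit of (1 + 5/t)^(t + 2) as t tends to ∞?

Write it as [(1 + 5/t)^t]^(1) · (1 + 5/t)^(2). The bracketed term tends to e^(5) and the second factor to 1, so the limit is e^(5).

e^(5)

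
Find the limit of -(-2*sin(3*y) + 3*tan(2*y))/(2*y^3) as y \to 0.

-17/2

Substitution gives 0/0 (the numerator vanishes to order 3).
Expand each term to order y^3: the coefficient of y^3 in -2·sin(3y) is 9 and in 3·tan(2y) is 8.
Lower-order terms cancel with the polynomial part, so the numerator is (17)·y^3 + o(y^3), and the limit is (17)/(-2) = -17/2.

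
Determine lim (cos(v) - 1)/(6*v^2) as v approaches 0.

Direct substitution gives 0/0.
Apply L'Hôpital: lim (-sin(v))/(12*v), still 0/0.
After 2 applications of L'Hôpital's rule the quotient is (-cos(v))/(12); substituting v = 0 gives -1/12.

-1/12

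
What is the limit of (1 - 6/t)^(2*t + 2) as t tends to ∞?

The base → 1 and the exponent → ∞: a 1^∞ form.
Take logarithms: (2t + 2)·ln(1 - 6/t). Since ln(1+u) ~ u for small u, this behaves like (2t)·(-6/t) → -12.
So the limit is e^(-12).

e^(-12)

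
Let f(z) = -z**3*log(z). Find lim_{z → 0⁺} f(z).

0

This is a 0·(−∞) form. Rewrite as -1·ln(z) / z^(−3) and apply L'Hôpital:
the derivative quotient is -1·(1/z) / (−3·z^(−4)) = (1/3)·z^3 → 0.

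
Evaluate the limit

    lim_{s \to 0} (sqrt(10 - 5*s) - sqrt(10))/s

-√(10)/4

A 0/0 form; rationalise with √(10 - 5s) + √10. This collapses the numerator to -5s, leaving -5/(√(10 - 5s) + √10) → -5/(2√10) = -√(10)/4.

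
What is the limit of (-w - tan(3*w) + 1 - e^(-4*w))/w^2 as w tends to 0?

Substitution gives 0/0 (the numerator vanishes to order 2).
Expand each term to order w^2: the coefficient of w^2 in −tan(3w) is 0 and in −e^(-4w) is -8.
Lower-order terms cancel with the polynomial part, so the numerator is (-8)·w^2 + o(w^2), and the limit is (-8)/(1) = -8.

-8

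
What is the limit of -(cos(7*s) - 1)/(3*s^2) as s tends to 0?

49/6

Direct substitution gives 0/0.
Apply L'Hôpital: lim (-7*sin(7*s))/(-6*s), still 0/0.
After 2 applications of L'Hôpital's rule the quotient is (-49*cos(7*s))/(-6); substituting s = 0 gives 49/6.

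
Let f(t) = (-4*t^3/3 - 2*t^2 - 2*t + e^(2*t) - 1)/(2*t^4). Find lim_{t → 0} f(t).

1/3

Direct substitution gives 0/0.
Apply L'Hôpital: lim (-4*t^2 - 4*t + 2*e^(2*t) - 2)/(8*t^3), still 0/0.
Apply L'Hôpital: lim (-8*t + 4*e^(2*t) - 4)/(24*t^2), still 0/0.
Apply L'Hôpital: lim (8*e^(2*t) - 8)/(48*t), still 0/0.
After 4 applications of L'Hôpital's rule the quotient is (16*e^(2*t))/(48); substituting t = 0 gives 1/3.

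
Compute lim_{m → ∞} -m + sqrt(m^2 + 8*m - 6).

4

An ∞ − ∞ form. Rationalising with the conjugate, the difference becomes (8m - 6) / (√(m^2 + 8*m - 6) + m).
For large m the denominator behaves like 2·m, so the quotient tends to 8/2 = 4.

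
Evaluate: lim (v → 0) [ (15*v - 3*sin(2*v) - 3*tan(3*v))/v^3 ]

-23

Substitution gives 0/0 (the numerator vanishes to order 3).
Expand each term to order v^3: the coefficient of v^3 in -3·tan(3v) is -27 and in -3·sin(2v) is 4.
Lower-order terms cancel with the polynomial part, so the numerator is (-23)·v^3 + o(v^3), and the limit is (-23)/(1) = -23.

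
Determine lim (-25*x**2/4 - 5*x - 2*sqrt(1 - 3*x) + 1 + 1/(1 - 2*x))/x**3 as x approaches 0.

91/8

Substitution gives 0/0 (the numerator vanishes to order 3).
Expand each term to order x^3: the coefficient of x^3 in 1/(1 - 2x) is 8 and in -2·√(1 - 3x) is 27/8.
Lower-order terms cancel with the polynomial part, so the numerator is (91/8)·x^3 + o(x^3), and the limit is (91/8)/(1) = 91/8.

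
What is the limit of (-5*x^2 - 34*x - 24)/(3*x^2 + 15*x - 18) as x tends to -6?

Since x = -6 makes numerator and denominator zero, (x + 6) divides both.
Cancelling it gives (-5*x - 4)/(3*x - 3); now plug in x = -6 to get -26/21.

-26/21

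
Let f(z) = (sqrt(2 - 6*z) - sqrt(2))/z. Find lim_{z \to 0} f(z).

-3*√(2)/2

A 0/0 form; rationalise with √(2 - 6z) + √2. This collapses the numerator to -6z, leaving -6/(√(2 - 6z) + √2) → -6/(2√2) = -3*√(2)/2.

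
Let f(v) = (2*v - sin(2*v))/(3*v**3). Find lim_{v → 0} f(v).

Direct substitution gives 0/0.
Apply L'Hôpital: lim (2 - 2*cos(2*v))/(9*v^2), still 0/0.
Apply L'Hôpital: lim (4*sin(2*v))/(18*v), still 0/0.
After 3 applications of L'Hôpital's rule the quotient is (8*cos(2*v))/(18); substituting v = 0 gives 4/9.

4/9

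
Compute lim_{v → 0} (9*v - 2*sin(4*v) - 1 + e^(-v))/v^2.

1/2

Substitution gives 0/0; apply L'Hôpital's rule 2 times.
After differentiating numerator and denominator 2 times the quotient is (32*sin(4*v) + e^(-v))/(2); at v = 0 this is 1/2.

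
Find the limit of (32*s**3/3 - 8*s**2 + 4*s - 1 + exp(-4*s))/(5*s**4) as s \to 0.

32/15

Direct substitution gives 0/0.
Apply L'Hôpital: lim (32*s^2 - 16*s + 4 - 4*e^(-4*s))/(20*s^3), still 0/0.
Apply L'Hôpital: lim (64*s - 16 + 16*e^(-4*s))/(60*s^2), still 0/0.
Apply L'Hôpital: lim (64 - 64*e^(-4*s))/(120*s), still 0/0.
After 4 applications of L'Hôpital's rule the quotient is (256*e^(-4*s))/(120); substituting s = 0 gives 32/15.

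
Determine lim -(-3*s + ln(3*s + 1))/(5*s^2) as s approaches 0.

Direct substitution gives 0/0.
Apply L'Hôpital: lim (-3 + 3/(3*s + 1))/(-10*s), still 0/0.
After 2 applications of L'Hôpital's rule the quotient is (-9/(3*s + 1)^2)/(-10); substituting s = 0 gives 9/10.

9/10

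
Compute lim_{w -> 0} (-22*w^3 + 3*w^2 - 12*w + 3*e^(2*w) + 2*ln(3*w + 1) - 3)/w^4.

Substitution gives 0/0 (the numerator vanishes to order 4).
Expand each term to order w^4: the coefficient of w^4 in 3·e^(2w) is 2 and in 2·ln(1 + 3w) is -81/2.
Lower-order terms cancel with the polynomial part, so the numerator is (-77/2)·w^4 + o(w^4), and the limit is (-77/2)/(1) = -77/2.

-77/2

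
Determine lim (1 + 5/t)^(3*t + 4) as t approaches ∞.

Write it as [(1 + 5/t)^t]^(3) · (1 + 5/t)^(4). The bracketed term tends to e^(5) and the second factor to 1, so the limit is e^(15).

e^(15)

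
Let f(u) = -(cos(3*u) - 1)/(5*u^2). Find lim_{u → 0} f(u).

9/10

Direct substitution gives 0/0.
Apply L'Hôpital: lim (-3*sin(3*u))/(-10*u), still 0/0.
After 2 applications of L'Hôpital's rule the quotient is (-9*cos(3*u))/(-10); substituting u = 0 gives 9/10.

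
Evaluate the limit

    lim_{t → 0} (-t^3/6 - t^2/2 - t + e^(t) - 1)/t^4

1/24

Direct substitution gives 0/0.
Apply L'Hôpital: lim (-t^2/2 - t + e^(t) - 1)/(4*t^3), still 0/0.
Apply L'Hôpital: lim (-t + e^(t) - 1)/(12*t^2), still 0/0.
Apply L'Hôpital: lim (e^(t) - 1)/(24*t), still 0/0.
After 4 applications of L'Hôpital's rule the quotient is (e^(t))/(24); substituting t = 0 gives 1/24.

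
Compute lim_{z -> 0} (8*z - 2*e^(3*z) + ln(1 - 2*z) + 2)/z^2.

-11

Substitution gives 0/0 (the numerator vanishes to order 2).
Expand each term to order z^2: the coefficient of z^2 in -2·e^(3z) is -9 and in ln(1 - 2z) is -2.
Lower-order terms cancel with the polynomial part, so the numerator is (-11)·z^2 + o(z^2), and the limit is (-11)/(1) = -11.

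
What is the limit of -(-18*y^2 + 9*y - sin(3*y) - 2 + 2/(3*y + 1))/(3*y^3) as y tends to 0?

Substitution gives 0/0 (the numerator vanishes to order 3).
Expand each term to order y^3: the coefficient of y^3 in −sin(3y) is 9/2 and in 2·1/(1 + 3y) is -54.
Lower-order terms cancel with the polynomial part, so the numerator is (-99/2)·y^3 + o(y^3), and the limit is (-99/2)/(-3) = 33/2.

33/2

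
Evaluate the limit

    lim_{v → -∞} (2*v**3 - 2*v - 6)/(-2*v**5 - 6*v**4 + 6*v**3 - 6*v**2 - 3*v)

0

The denominator has degree 5 and the numerator degree 3. Dividing numerator and denominator by v^5 sends every term to 0 except the leading denominator term, so the limit is 0.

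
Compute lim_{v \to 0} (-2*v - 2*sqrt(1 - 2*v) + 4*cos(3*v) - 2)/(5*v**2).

Substitution gives 0/0 (the numerator vanishes to order 2).
Expand each term to order v^2: the coefficient of v^2 in 4·cos(3v) is -18 and in -2·√(1 - 2v) is 1.
Lower-order terms cancel with the polynomial part, so the numerator is (-17)·v^2 + o(v^2), and the limit is (-17)/(5) = -17/5.

-17/5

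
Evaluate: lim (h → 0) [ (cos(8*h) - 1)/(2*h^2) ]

Direct substitution gives 0/0.
Apply L'Hôpital: lim (-8*sin(8*h))/(4*h), still 0/0.
After 2 applications of L'Hôpital's rule the quotient is (-64*cos(8*h))/(4); substituting h = 0 gives -16.

-16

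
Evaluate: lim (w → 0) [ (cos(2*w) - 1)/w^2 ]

Direct substitution gives 0/0.
Apply L'Hôpital: lim (-2*sin(2*w))/(2*w), still 0/0.
After 2 applications of L'Hôpital's rule the quotient is (-4*cos(2*w))/(2); substituting w = 0 gives -2.

-2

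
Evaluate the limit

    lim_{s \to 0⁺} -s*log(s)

0

This is a 0·(−∞) form. Rewrite as -1·ln(s) / s^(−1) and apply L'Hôpital:
the derivative quotient is -1·(1/s) / (−1·s^(−2)) = (1/1)·s^1 → 0.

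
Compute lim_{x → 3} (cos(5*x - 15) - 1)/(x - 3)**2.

-25/2

Direct substitution gives 0/0.
Apply L'Hôpital: lim (-5*sin(5*x - 15))/(2*x - 6), still 0/0.
After 2 applications of L'Hôpital's rule the quotient is (-25*cos(5*x - 15))/(2); substituting x = 3 gives -25/2.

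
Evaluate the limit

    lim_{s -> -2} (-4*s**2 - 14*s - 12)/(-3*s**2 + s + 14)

Since s = -2 makes numerator and denominator zero, (s + 2) divides both.
Cancelling it gives (-4*s - 6)/(7 - 3*s); now plug in s = -2 to get 2/13.

2/13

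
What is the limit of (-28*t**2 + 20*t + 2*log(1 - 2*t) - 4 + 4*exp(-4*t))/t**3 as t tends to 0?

Substitution gives 0/0 (the numerator vanishes to order 3).
Expand each term to order t^3: the coefficient of t^3 in 4·e^(-4t) is -128/3 and in 2·ln(1 - 2t) is -16/3.
Lower-order terms cancel with the polynomial part, so the numerator is (-48)·t^3 + o(t^3), and the limit is (-48)/(1) = -48.

-48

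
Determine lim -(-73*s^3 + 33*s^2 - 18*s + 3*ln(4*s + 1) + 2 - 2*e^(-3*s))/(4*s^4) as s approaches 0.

Substitution gives 0/0; apply L'Hôpital's rule 4 times.
After differentiating numerator and denominator 4 times the quotient is (-162*e^(-3*s) - 4608/(4*s + 1)^4)/(-96); at s = 0 this is 795/16.

795/16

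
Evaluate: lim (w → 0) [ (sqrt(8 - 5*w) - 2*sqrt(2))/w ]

A 0/0 form; rationalise with √(8 - 5w) + √8. This collapses the numerator to -5w, leaving -5/(√(8 - 5w) + √8) → -5/(2√8) = -5*√(2)/8.

-5*√(2)/8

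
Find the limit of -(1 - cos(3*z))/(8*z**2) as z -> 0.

-9/16

Substitution gives 0/0.
Use (1 − cos u)/u² → 1/2 with u = 3z: the limit is 3²/(2·(-8)) = -9/16.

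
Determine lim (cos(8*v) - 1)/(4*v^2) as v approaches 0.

-8

Direct substitution gives 0/0.
Apply L'Hôpital: lim (-8*sin(8*v))/(8*v), still 0/0.
After 2 applications of L'Hôpital's rule the quotient is (-64*cos(8*v))/(8); substituting v = 0 gives -8.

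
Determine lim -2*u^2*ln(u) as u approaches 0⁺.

This is a 0·(−∞) form. Rewrite as -2·ln(u) / u^(−2) and apply L'Hôpital:
the derivative quotient is -2·(1/u) / (−2·u^(−3)) = (2/2)·u^2 → 0.

0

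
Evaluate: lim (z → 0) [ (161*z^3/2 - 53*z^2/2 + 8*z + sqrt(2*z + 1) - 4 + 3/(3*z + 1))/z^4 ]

1939/8

Substitution gives 0/0; apply L'Hôpital's rule 4 times.
After differentiating numerator and denominator 4 times the quotient is (5832/(3*z + 1)^5 - 15/(2*z + 1)^(7/2))/(24); at z = 0 this is 1939/8.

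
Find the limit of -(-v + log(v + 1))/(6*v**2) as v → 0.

Direct substitution gives 0/0.
Apply L'Hôpital: lim (-1 + 1/(v + 1))/(-12*v), still 0/0.
After 2 applications of L'Hôpital's rule the quotient is (-1/(v + 1)^2)/(-12); substituting v = 0 gives 1/12.

1/12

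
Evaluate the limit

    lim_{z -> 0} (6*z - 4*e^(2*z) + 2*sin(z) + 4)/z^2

-8

Substitution gives 0/0 (the numerator vanishes to order 2).
Expand each term to order z^2: the coefficient of z^2 in -4·e^(2z) is -8 and in 2·sin(z) is 0.
Lower-order terms cancel with the polynomial part, so the numerator is (-8)·z^2 + o(z^2), and the limit is (-8)/(1) = -8.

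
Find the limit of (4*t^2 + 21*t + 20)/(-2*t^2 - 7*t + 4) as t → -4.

-11/9

At t = -4 both the top and bottom vanish — a removable singularity. Factoring out (t + 4) from each leaves (4*t + 5)/(1 - 2*t), which at t = -4 equals -11/9.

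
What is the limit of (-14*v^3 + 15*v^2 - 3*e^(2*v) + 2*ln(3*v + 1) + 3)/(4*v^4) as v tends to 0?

-85/8

Substitution gives 0/0; apply L'Hôpital's rule 4 times.
After differentiating numerator and denominator 4 times the quotient is (-48*e^(2*v) - 972/(3*v + 1)^4)/(96); at v = 0 this is -85/8.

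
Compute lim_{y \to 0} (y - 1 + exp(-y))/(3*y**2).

1/6

Direct substitution gives 0/0.
Apply L'Hôpital: lim (1 - e^(-y))/(6*y), still 0/0.
After 2 applications of L'Hôpital's rule the quotient is (e^(-y))/(6); substituting y = 0 gives 1/6.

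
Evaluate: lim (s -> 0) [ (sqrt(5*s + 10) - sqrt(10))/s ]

√(10)/4

A 0/0 form; rationalise with √(10 + 5s) + √10. This collapses the numerator to 5s, leaving 5/(√(10 + 5s) + √10) → 5/(2√10) = √(10)/4.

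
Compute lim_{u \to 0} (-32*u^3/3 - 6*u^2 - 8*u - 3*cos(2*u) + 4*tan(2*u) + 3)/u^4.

Substitution gives 0/0 (the numerator vanishes to order 4).
Expand each term to order u^4: the coefficient of u^4 in -3·cos(2u) is -2 and in 4·tan(2u) is 0.
Lower-order terms cancel with the polynomial part, so the numerator is (-2)·u^4 + o(u^4), and the limit is (-2)/(1) = -2.

-2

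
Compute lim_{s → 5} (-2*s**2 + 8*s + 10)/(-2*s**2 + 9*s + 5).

Direct substitution gives 0/0, so factor. Both numerator and denominator have (s - 5) as a factor.
After cancelling, the expression reduces to (-2*s - 2)/(-2*s - 1).
Substituting s = 5 gives 12/11.

12/11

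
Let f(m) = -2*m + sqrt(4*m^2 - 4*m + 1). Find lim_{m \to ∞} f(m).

An ∞ − ∞ form. Rationalising with the conjugate, the difference becomes (-4m + 1) / (√(4*m^2 - 4*m + 1) + 2m).
For large m the denominator behaves like 2·2m, so the quotient tends to -4/4 = -1.

-1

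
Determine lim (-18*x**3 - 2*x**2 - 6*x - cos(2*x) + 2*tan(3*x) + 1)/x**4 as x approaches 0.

-2/3

Substitution gives 0/0; apply L'Hôpital's rule 4 times.
After differentiating numerator and denominator 4 times the quotient is (-16*cos(2*x) + 3888*tan(3*x)^5 + 6480*tan(3*x)^3 + 2592*tan(3*x))/(24); at x = 0 this is -2/3.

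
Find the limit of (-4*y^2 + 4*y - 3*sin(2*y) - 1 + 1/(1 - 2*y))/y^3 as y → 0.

12

Substitution gives 0/0; apply L'Hôpital's rule 3 times.
After differentiating numerator and denominator 3 times the quotient is (24*cos(2*y) + 48/(2*y - 1)^4)/(6); at y = 0 this is 12.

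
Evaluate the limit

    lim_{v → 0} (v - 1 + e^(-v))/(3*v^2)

Direct substitution gives 0/0.
Apply L'Hôpital: lim (1 - e^(-v))/(6*v), still 0/0.
After 2 applications of L'Hôpital's rule the quotient is (e^(-v))/(6); substituting v = 0 gives 1/6.

1/6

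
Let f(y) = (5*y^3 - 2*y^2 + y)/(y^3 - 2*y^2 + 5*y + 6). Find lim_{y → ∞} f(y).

5

Numerator and denominator both have degree 3.
Dividing every term by y^3, all lower-order terms vanish and the limit is the ratio of leading coefficients, 5/(1) = 5.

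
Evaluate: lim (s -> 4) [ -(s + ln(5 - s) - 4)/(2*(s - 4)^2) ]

1/4

Direct substitution gives 0/0.
Apply L'Hôpital: lim (1 - 1/(5 - s))/(16 - 4*s), still 0/0.
After 2 applications of L'Hôpital's rule the quotient is (-1/(5 - s)^2)/(-4); substituting s = 4 gives 1/4.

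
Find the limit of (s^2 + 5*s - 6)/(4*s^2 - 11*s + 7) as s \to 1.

-7/3

Direct substitution gives 0/0, so factor. Both numerator and denominator have (s - 1) as a factor.
After cancelling, the expression reduces to (s + 6)/(4*s - 7).
Substituting s = 1 gives -7/3.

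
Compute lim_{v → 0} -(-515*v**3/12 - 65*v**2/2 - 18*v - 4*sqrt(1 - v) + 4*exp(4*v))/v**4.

Substitution gives 0/0; apply L'Hôpital's rule 4 times.
After differentiating numerator and denominator 4 times the quotient is (1024*e^(4*v) + 15/(4*(1 - v)^(7/2)))/(-24); at v = 0 this is -4111/96.

-4111/96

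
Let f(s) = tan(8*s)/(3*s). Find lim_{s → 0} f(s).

Substitution gives 0/0.
Since tan(u)/u → 1 as u → 0, tan(8s)/(8s) → 1 and the limit is 8/3.

8/3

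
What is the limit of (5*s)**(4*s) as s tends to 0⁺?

1

Base → 0⁺ and exponent → 0⁺: a 0^0 form.
Take logs: 4s·ln(5s). This is 0·(−∞); rewriting as ln(5s)/(1/(4s)) and applying L'Hôpital gives 0.
Hence the limit is e^0 = 1.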